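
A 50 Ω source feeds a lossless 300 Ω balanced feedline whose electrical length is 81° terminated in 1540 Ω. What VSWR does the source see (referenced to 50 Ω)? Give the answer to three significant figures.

tan(βl) = 6.31
Z_in = Z_0·(Z_L + jZ_0·tanβl)/(Z_0 + jZ_L·tanβl) = 59.9 − j45.7 Ω
Γ_s = (Z_in − Z_s)/(Z_in + Z_s) = (9.85 − j45.7)/(110 − j45.7), |Γ_s| = 0.393
VSWR = (1 + |Γ_s|)/(1 − |Γ_s|)

VSWR ≈ 2.29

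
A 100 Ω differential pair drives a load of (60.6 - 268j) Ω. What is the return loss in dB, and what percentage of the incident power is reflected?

Γ = (-39.4 − j268)/(160.6 − j268), |Γ| = 0.867
RL = −20·log₁₀(0.867) = 1.24 dB
P_refl/P_inc = |Γ|² = 0.752

RL ≈ 1.24 dB; 75.2% of incident power reflected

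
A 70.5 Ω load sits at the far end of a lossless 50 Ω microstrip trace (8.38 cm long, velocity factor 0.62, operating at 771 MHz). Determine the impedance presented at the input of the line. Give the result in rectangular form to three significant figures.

λ = v/f = 0.62·c / 771 MHz = 0.241 m
βl = 2π·l/λ = 2π × 0.347 = 125°
tan(βl) = tan(125°) = -1.43
Z_in = Z_0·(Z_L + jZ_0·tanβl)/(Z_0 + jZ_L·tanβl)
     = 50·(70.5 − j71.3)/(50 − j100)

Z_in ≈ 42.4 + j14 Ω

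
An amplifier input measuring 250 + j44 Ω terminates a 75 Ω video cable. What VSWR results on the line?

VSWR ≈ 3.45

Γ = (Z_L − Z_0)/(Z_L + Z_0) = (175 + j44)/(325 + j44)
|Γ| = 180/328 = 0.55
VSWR = (1 + |Γ|)/(1 − |Γ|) = 1.55/0.45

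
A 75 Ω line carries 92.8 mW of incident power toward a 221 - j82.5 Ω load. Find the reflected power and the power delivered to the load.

P_reflected ≈ 27.6 mW; P_delivered ≈ 65.2 mW

|Γ| = |(146 − j82.5)/(296 − j82.5)| = 0.546
|Γ|² = 0.298
P_refl = |Γ|²·P_inc = 27.6 mW, P_del = (1 − |Γ|²)·P_inc = 65.2 mW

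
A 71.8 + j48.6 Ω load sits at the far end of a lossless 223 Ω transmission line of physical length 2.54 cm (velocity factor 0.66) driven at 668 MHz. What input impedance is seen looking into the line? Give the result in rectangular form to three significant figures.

Z_in ≈ 123 + j182 Ω

λ = v/f = 0.66·c / 668 MHz = 0.296 m
βl = 2π·l/λ = 2π × 0.0857 = 30.8°
tan(βl) = tan(30.8°) = 0.597
Z_in = Z_0·(Z_L + jZ_0·tanβl)/(Z_0 + jZ_L·tanβl)
     = 223·(71.8 + j182)/(194 + j42.9)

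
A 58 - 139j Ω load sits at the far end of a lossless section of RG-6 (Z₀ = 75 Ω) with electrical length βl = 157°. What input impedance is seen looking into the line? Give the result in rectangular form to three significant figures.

Z_in ≈ 447 − j114 Ω

tan(βl) = tan(157°) = -0.424
Z_in = Z_0·(Z_L + jZ_0·tanβl)/(Z_0 + jZ_L·tanβl)
     = 75·(58 − j171)/(16 − j24.6)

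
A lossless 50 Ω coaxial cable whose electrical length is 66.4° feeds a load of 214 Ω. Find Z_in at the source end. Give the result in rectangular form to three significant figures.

Z_in ≈ 13.8 − j20.4 Ω

tan(βl) = tan(66.4°) = 2.29
Z_in = Z_0·(Z_L + jZ_0·tanβl)/(Z_0 + jZ_L·tanβl)
     = 50·(214 + j114)/(50 + j490)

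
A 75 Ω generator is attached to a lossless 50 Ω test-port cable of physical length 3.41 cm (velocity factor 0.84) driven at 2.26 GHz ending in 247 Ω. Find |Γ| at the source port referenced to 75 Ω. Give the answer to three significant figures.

|Γ| ≈ 0.748

λ = v/f = 0.84·c / 2.26 GHz = 0.112 m
βl = 2π·l/λ = 2π × 0.306 = 110°
tan(βl) = -2.73
Z_in = Z_0·(Z_L + jZ_0·tanβl)/(Z_0 + jZ_L·tanβl) = 11.4 + j17.4 Ω
Γ_s = (Z_in − Z_s)/(Z_in + Z_s) = (-63.6 + j17.4)/(86.4 + j17.4), |Γ_s| = 0.748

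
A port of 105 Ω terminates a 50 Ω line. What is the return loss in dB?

RL ≈ 9 dB

Γ = (105 − 50)/(105 + 50) = 0.355
RL = −20·log₁₀|Γ| = −20·log₁₀(0.355)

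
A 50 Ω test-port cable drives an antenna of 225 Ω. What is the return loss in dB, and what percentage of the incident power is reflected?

Γ = (225 − 50)/(225 + 50) = 0.636
RL = −20·log₁₀(0.636) = 3.93 dB
P_refl/P_inc = |Γ|² = 0.405

RL ≈ 3.93 dB; 40.5% of incident power reflected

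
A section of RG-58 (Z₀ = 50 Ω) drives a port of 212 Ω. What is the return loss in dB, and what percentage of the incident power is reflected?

RL ≈ 4.18 dB; 38.2% of incident power reflected

Γ = (212 − 50)/(212 + 50) = 0.618
RL = −20·log₁₀(0.618) = 4.18 dB
P_refl/P_inc = |Γ|² = 0.382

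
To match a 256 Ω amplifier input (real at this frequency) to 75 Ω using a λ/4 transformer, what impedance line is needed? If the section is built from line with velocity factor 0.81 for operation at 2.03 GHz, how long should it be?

Z_qwt ≈ 139 Ω; length ≈ 2.99 cm

Z_qwt = √(Z_0·R_L) = √(75 × 256) = √19200
λ = 0.81·c/f = 0.12 m, so l = λ/4 = 0.0299 m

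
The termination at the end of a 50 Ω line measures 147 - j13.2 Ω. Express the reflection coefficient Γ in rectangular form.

Γ ≈ 0.495 − j0.0339

Γ = (Z_L − Z_0)/(Z_L + Z_0) = (97 − j13.2)/(197 − j13.2)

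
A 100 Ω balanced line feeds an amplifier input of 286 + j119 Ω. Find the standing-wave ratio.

VSWR ≈ 3.41

Γ = (Z_L − Z_0)/(Z_L + Z_0) = (186 + j119)/(386 + j119)
|Γ| = 221/404 = 0.547
VSWR = (1 + |Γ|)/(1 − |Γ|) = 1.55/0.453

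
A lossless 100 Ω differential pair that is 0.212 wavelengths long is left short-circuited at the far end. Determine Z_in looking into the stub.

Z_in ≈ +j411 Ω

βl = 2π × 0.212 = 76.3°
tan(βl) = 4.11
For a short-circuited stub, Z_in = jZ_0·tan(βl)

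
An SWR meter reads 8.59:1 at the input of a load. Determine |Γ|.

|Γ| ≈ 0.791

|Γ| = (S − 1)/(S + 1) = (8.59 − 1)/(8.59 + 1) = 7.59/9.59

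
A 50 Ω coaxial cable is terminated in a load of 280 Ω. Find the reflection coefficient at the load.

Γ = 0.697

Γ = (Z_L − Z_0)/(Z_L + Z_0) = (280 − 50)/(280 + 50) = 230/330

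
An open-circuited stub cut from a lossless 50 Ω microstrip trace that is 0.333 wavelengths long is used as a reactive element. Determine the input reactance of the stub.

βl = 2π × 0.333 = 120°
tan(βl) = -1.74
For an open-circuited stub, Z_in = −jZ_0·cot(βl) = −jZ_0/tan(βl)

X_in ≈ 28.7 Ω (inductive)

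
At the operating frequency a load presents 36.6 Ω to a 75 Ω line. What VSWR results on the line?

VSWR ≈ 2.05

Γ = (36.6 − 75)/(36.6 + 75) = -0.344
VSWR = (1 + 0.344)/(1 − 0.344)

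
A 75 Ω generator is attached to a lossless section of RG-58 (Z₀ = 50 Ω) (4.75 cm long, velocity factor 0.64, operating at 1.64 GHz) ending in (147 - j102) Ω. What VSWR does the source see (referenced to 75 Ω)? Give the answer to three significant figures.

λ = v/f = 0.64·c / 1.64 GHz = 0.117 m
βl = 2π·l/λ = 2π × 0.406 = 146°
tan(βl) = -0.673
Z_in = Z_0·(Z_L + jZ_0·tanβl)/(Z_0 + jZ_L·tanβl) = 52.7 + j84.2 Ω
Γ_s = (Z_in − Z_s)/(Z_in + Z_s) = (-22.3 + j84.2)/(128 + j84.2), |Γ_s| = 0.57
VSWR = (1 + |Γ_s|)/(1 − |Γ_s|)

VSWR ≈ 3.65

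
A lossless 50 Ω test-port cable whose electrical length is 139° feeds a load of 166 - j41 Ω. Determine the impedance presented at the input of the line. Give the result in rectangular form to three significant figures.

tan(βl) = tan(139°) = -0.869
Z_in = Z_0·(Z_L + jZ_0·tanβl)/(Z_0 + jZ_L·tanβl)
     = 50·(166 − j84.5)/(14.4 − j144)

Z_in ≈ 34.6 + j54.1 Ω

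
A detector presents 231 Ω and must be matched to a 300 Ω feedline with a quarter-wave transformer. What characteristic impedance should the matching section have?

Z_qwt ≈ 263 Ω

Z_qwt = √(Z_0·R_L) = √(300 × 231) = √69300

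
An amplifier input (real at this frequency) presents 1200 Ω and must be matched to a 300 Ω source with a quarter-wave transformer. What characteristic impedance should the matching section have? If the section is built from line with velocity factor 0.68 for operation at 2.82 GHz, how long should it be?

Z_qwt = √(Z_0·R_L) = √(300 × 1200) = √360000
λ = 0.68·c/f = 0.0723 m, so l = λ/4 = 0.0181 m

Z_qwt ≈ 600 Ω; length ≈ 1.81 cm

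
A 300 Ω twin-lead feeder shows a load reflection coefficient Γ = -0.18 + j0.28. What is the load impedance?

Z_L ≈ 181 + j114 Ω

Z_L = Z_0·(1 + Γ)/(1 − Γ) = 300·(0.82 + j0.28)/(1.18 − j0.28)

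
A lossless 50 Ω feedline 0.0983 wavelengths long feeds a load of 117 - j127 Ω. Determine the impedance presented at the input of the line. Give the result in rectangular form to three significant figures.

Z_in ≈ 16.6 − j42.4 Ω

βl = 2π × 0.0983 = 35.4°
tan(βl) = tan(35.4°) = 0.71
Z_in = Z_0·(Z_L + jZ_0·tanβl)/(Z_0 + jZ_L·tanβl)
     = 50·(117 − j91.5)/(140 + j83.1)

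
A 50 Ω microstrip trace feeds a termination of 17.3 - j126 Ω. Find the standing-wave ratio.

VSWR ≈ 21.5

Γ = (Z_L − Z_0)/(Z_L + Z_0) = (-32.7 − j126)/(67.3 − j126)
|Γ| = 130/143 = 0.911
VSWR = (1 + |Γ|)/(1 − |Γ|) = 1.91/0.0887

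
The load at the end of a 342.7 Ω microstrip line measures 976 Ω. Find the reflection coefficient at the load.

Γ = 0.48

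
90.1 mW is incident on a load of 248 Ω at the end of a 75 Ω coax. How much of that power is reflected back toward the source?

P_reflected ≈ 25.8 mW

Γ = (248 − 75)/(248 + 75) = 0.536
|Γ|² = 0.287
P_refl = |Γ|²·P_inc = 25.8 mW, P_del = (1 − |Γ|²)·P_inc = 64.3 mW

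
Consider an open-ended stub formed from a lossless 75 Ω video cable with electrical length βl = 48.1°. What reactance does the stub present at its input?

tan(βl) = 1.11
For an open-ended stub, Z_in = −jZ_0·cot(βl) = −jZ_0/tan(βl)

X_in ≈ -67.3 Ω (capacitive)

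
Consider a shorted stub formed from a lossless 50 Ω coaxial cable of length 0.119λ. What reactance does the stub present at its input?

βl = 2π × 0.119 = 42.8°
tan(βl) = 0.927
For a shorted stub, Z_in = jZ_0·tan(βl)

X_in ≈ 46.4 Ω (inductive)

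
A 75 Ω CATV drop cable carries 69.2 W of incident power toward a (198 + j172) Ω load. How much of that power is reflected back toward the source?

|Γ| = |(123 + j172)/(273 + j172)| = 0.655
|Γ|² = 0.429
P_refl = |Γ|²·P_inc = 29.7 W, P_del = (1 − |Γ|²)·P_inc = 39.5 W

P_reflected ≈ 29.7 W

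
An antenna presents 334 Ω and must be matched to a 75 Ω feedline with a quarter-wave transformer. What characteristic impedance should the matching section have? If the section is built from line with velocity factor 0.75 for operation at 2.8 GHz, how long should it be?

Z_qwt ≈ 158 Ω; length ≈ 2.01 cm

Z_qwt = √(Z_0·R_L) = √(75 × 334) = √25050
λ = 0.75·c/f = 0.0804 m, so l = λ/4 = 0.0201 m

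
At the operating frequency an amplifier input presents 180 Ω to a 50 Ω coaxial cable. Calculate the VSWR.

VSWR ≈ 3.6

Γ = (180 − 50)/(180 + 50) = 0.565
VSWR = (1 + 0.565)/(1 − 0.565)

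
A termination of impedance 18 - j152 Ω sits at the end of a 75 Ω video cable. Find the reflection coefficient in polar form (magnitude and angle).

Γ ≈ 0.911 ∠ -52°

Γ = (Z_L − Z_0)/(Z_L + Z_0) = (-57 − j152)/(93 − j152)
|Γ| = 162/178 = 0.911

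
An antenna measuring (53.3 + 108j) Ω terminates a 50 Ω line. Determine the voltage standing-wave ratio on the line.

VSWR ≈ 6.22

Γ = (Z_L − Z_0)/(Z_L + Z_0) = (3.3 + j108)/(103.3 + j108)
|Γ| = 108/149 = 0.723
VSWR = (1 + |Γ|)/(1 − |Γ|) = 1.72/0.277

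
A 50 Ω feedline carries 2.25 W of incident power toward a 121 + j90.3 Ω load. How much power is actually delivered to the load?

|Γ| = |(71 + j90.3)/(171 + j90.3)| = 0.594
|Γ|² = 0.353
P_refl = |Γ|²·P_inc = 0.794 W, P_del = (1 − |Γ|²)·P_inc = 1.46 W

P_delivered ≈ 1.46 W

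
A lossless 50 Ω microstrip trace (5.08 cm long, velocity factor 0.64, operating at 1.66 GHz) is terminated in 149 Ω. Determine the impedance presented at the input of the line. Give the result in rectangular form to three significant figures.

Z_in ≈ 71.1 + j65.1 Ω

λ = v/f = 0.64·c / 1.66 GHz = 0.116 m
βl = 2π·l/λ = 2π × 0.439 = 158°
tan(βl) = tan(158°) = -0.402
Z_in = Z_0·(Z_L + jZ_0·tanβl)/(Z_0 + jZ_L·tanβl)
     = 50·(149 − j20.1)/(50 − j59.9)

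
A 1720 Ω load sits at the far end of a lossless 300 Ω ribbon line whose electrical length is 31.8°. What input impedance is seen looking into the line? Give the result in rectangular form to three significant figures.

tan(βl) = tan(31.8°) = 0.62
Z_in = Z_0·(Z_L + jZ_0·tanβl)/(Z_0 + jZ_L·tanβl)
     = 300·(1720 + j186)/(300 + j1070)

Z_in ≈ 175 − j435 Ω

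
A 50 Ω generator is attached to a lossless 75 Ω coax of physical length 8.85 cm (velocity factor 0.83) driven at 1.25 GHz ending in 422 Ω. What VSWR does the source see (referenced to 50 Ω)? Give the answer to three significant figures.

λ = v/f = 0.83·c / 1.25 GHz = 0.199 m
βl = 2π·l/λ = 2π × 0.444 = 160°
tan(βl) = -0.365
Z_in = Z_0·(Z_L + jZ_0·tanβl)/(Z_0 + jZ_L·tanβl) = 91.6 + j161 Ω
Γ_s = (Z_in − Z_s)/(Z_in + Z_s) = (41.6 + j161)/(142 + j161), |Γ_s| = 0.775
VSWR = (1 + |Γ_s|)/(1 − |Γ_s|)

VSWR ≈ 7.9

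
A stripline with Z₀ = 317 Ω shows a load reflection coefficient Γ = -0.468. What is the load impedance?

Z_L ≈ 115 Ω

Z_L = Z_0·(1 + Γ)/(1 − Γ) = 317·(0.532)/(1.47)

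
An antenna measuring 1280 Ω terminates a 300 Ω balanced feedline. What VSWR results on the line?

For a purely resistive load, VSWR = R_L/Z_0 or Z_0/R_L (whichever > 1) = 1280/300

VSWR ≈ 4.27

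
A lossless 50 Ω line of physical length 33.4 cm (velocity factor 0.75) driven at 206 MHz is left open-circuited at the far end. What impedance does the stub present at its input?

Z_in ≈ +j18.3 Ω

λ = v/f = 0.75·c / 206 MHz = 1.09 m
βl = 2π·l/λ = 2π × 0.306 = 110°
tan(βl) = -2.73
For an open-circuited stub, Z_in = −jZ_0·cot(βl) = −jZ_0/tan(βl)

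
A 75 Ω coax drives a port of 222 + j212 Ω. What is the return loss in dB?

Γ = (147 + j212)/(297 + j212), |Γ| = 0.707
RL = −20·log₁₀|Γ| = −20·log₁₀(0.707)

RL ≈ 3.01 dB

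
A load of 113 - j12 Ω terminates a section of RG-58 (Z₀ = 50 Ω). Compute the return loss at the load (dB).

RL ≈ 8.13 dB

Γ = (63 − j12)/(163 − j12), |Γ| = 0.392
RL = −20·log₁₀|Γ| = −20·log₁₀(0.392)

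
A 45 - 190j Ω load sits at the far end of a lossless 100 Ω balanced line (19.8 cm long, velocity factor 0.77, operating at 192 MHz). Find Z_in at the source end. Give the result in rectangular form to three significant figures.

λ = v/f = 0.77·c / 192 MHz = 1.2 m
βl = 2π·l/λ = 2π × 0.165 = 59.2°
tan(βl) = tan(59.2°) = 1.68
Z_in = Z_0·(Z_L + jZ_0·tanβl)/(Z_0 + jZ_L·tanβl)
     = 100·(45 − j21.9)/(419 + j75.6)

Z_in ≈ 9.48 − j6.94 Ω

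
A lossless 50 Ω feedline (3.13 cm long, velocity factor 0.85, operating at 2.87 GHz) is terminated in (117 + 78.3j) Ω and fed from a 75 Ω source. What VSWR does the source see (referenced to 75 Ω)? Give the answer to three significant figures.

VSWR ≈ 4.81

λ = v/f = 0.85·c / 2.87 GHz = 0.0889 m
βl = 2π·l/λ = 2π × 0.352 = 127°
tan(βl) = -1.34
Z_in = Z_0·(Z_L + jZ_0·tanβl)/(Z_0 + jZ_L·tanβl) = 16.9 + j20.8 Ω
Γ_s = (Z_in − Z_s)/(Z_in + Z_s) = (-58.1 + j20.8)/(91.9 + j20.8), |Γ_s| = 0.656
VSWR = (1 + |Γ_s|)/(1 − |Γ_s|)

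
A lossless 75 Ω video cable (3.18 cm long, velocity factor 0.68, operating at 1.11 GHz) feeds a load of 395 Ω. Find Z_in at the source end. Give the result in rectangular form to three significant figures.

Z_in ≈ 18 − j37.6 Ω

λ = v/f = 0.68·c / 1.11 GHz = 0.184 m
βl = 2π·l/λ = 2π × 0.173 = 62.3°
tan(βl) = tan(62.3°) = 1.9
Z_in = Z_0·(Z_L + jZ_0·tanβl)/(Z_0 + jZ_L·tanβl)
     = 75·(395 + j143)/(75 + j752)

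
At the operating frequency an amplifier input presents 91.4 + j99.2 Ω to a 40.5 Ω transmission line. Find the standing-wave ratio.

VSWR ≈ 5.16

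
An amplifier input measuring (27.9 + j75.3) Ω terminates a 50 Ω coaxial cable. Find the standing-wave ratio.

Γ = (Z_L − Z_0)/(Z_L + Z_0) = (-22.1 + j75.3)/(77.9 + j75.3)
|Γ| = 78.5/108 = 0.724
VSWR = (1 + |Γ|)/(1 − |Γ|) = 1.72/0.276

VSWR ≈ 6.25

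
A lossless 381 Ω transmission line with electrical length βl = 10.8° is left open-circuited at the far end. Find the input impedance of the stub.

Z_in ≈ −j2000 Ω

tan(βl) = 0.191
For an open-circuited stub, Z_in = −jZ_0·cot(βl) = −jZ_0/tan(βl)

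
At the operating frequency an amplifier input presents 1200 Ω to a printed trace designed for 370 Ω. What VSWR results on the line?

VSWR ≈ 3.24

For a purely resistive load, VSWR = R_L/Z_0 or Z_0/R_L (whichever > 1) = 1200/370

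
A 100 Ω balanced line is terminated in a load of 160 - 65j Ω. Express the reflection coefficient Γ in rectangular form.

Γ ≈ 0.276 − j0.181

Γ = (Z_L − Z_0)/(Z_L + Z_0) = (60 − j65)/(260 − j65)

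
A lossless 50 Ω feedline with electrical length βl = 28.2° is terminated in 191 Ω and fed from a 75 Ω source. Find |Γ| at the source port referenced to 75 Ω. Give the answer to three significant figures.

tan(βl) = 0.536
Z_in = Z_0·(Z_L + jZ_0·tanβl)/(Z_0 + jZ_L·tanβl) = 47.3 − j70.1 Ω
Γ_s = (Z_in − Z_s)/(Z_in + Z_s) = (-27.7 − j70.1)/(122 − j70.1), |Γ_s| = 0.535

|Γ| ≈ 0.535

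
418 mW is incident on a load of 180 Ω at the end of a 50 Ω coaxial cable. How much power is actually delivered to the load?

Γ = (180 − 50)/(180 + 50) = 0.565
|Γ|² = 0.319
P_refl = |Γ|²·P_inc = 134 mW, P_del = (1 − |Γ|²)·P_inc = 284 mW

P_delivered ≈ 284 mW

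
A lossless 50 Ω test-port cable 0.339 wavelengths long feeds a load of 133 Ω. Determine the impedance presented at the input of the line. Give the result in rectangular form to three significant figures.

βl = 2π × 0.339 = 122°
tan(βl) = tan(122°) = -1.6
Z_in = Z_0·(Z_L + jZ_0·tanβl)/(Z_0 + jZ_L·tanβl)
     = 50·(133 − j79.9)/(50 − j213)

Z_in ≈ 24.8 + j25.5 Ω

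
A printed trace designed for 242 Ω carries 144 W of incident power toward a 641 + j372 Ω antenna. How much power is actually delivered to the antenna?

|Γ| = |(399 + j372)/(883 + j372)| = 0.569
|Γ|² = 0.324
P_refl = |Γ|²·P_inc = 46.7 W, P_del = (1 − |Γ|²)·P_inc = 97.3 W

P_delivered ≈ 97.3 W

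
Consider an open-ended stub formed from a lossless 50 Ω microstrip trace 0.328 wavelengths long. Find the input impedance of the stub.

βl = 2π × 0.328 = 118°
tan(βl) = -1.87
For an open-ended stub, Z_in = −jZ_0·cot(βl) = −jZ_0/tan(βl)

Z_in ≈ +j26.7 Ω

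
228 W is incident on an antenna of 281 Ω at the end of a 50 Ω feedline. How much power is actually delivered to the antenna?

P_delivered ≈ 117 W

Γ = (281 − 50)/(281 + 50) = 0.698
|Γ|² = 0.487
P_refl = |Γ|²·P_inc = 111 W, P_del = (1 − |Γ|²)·P_inc = 117 W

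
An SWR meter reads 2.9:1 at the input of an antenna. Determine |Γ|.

|Γ| ≈ 0.487

|Γ| = (S − 1)/(S + 1) = (2.9 − 1)/(2.9 + 1) = 1.9/3.9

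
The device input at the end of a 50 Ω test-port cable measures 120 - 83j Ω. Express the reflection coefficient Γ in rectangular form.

Γ ≈ 0.525 − j0.232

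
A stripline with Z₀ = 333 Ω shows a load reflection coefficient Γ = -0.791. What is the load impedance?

Z_L ≈ 38.9 Ω

Z_L = Z_0·(1 + Γ)/(1 − Γ) = 333·(0.209)/(1.79)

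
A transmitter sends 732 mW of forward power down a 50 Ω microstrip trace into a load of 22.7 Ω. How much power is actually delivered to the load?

P_delivered ≈ 629 mW

Γ = (22.7 − 50)/(22.7 + 50) = -0.376
|Γ|² = 0.141
P_refl = |Γ|²·P_inc = 103 mW, P_del = (1 − |Γ|²)·P_inc = 629 mW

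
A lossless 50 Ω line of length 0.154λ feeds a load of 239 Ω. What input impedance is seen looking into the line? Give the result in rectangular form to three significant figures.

βl = 2π × 0.154 = 55.4°
tan(βl) = tan(55.4°) = 1.45
Z_in = Z_0·(Z_L + jZ_0·tanβl)/(Z_0 + jZ_L·tanβl)
     = 50·(239 + j72.6)/(50 + j347)

Z_in ≈ 15.1 − j32.3 Ω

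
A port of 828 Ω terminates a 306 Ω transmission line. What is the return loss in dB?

Γ = (828 − 306)/(828 + 306) = 0.46
RL = −20·log₁₀|Γ| = −20·log₁₀(0.46)

RL ≈ 6.74 dB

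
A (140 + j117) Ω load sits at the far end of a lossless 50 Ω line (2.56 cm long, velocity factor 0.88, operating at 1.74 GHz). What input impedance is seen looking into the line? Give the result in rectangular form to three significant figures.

λ = v/f = 0.88·c / 1.74 GHz = 0.152 m
βl = 2π·l/λ = 2π × 0.169 = 60.7°
tan(βl) = tan(60.7°) = 1.79
Z_in = Z_0·(Z_L + jZ_0·tanβl)/(Z_0 + jZ_L·tanβl)
     = 50·(140 + j206)/(-159 + j250)

Z_in ≈ 16.7 − j38.6 Ω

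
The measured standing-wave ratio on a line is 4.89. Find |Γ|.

|Γ| ≈ 0.66

|Γ| = (S − 1)/(S + 1) = (4.89 − 1)/(4.89 + 1) = 3.89/5.89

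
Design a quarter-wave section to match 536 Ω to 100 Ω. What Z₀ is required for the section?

Z_qwt ≈ 232 Ω

Z_qwt = √(Z_0·R_L) = √(100 × 536) = √53600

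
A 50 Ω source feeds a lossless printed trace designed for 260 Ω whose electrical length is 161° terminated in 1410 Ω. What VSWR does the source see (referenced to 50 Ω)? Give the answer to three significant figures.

tan(βl) = -0.344
Z_in = Z_0·(Z_L + jZ_0·tanβl)/(Z_0 + jZ_L·tanβl) = 352 + j567 Ω
Γ_s = (Z_in − Z_s)/(Z_in + Z_s) = (302 + j567)/(402 + j567), |Γ_s| = 0.924
VSWR = (1 + |Γ_s|)/(1 − |Γ_s|)

VSWR ≈ 25.4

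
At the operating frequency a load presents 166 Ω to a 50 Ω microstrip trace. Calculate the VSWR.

For a purely resistive load, VSWR = R_L/Z_0 or Z_0/R_L (whichever > 1) = 166/50

VSWR ≈ 3.32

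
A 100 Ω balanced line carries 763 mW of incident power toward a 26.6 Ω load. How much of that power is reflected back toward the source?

Γ = (26.6 − 100)/(26.6 + 100) = -0.58
|Γ|² = 0.336
P_refl = |Γ|²·P_inc = 256 mW, P_del = (1 − |Γ|²)·P_inc = 507 mW

P_reflected ≈ 256 mW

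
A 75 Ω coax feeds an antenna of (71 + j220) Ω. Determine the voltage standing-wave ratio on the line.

Γ = (Z_L − Z_0)/(Z_L + Z_0) = (-4 + j220)/(146 + j220)
|Γ| = 220/264 = 0.833
VSWR = (1 + |Γ|)/(1 − |Γ|) = 1.83/0.167

VSWR ≈ 11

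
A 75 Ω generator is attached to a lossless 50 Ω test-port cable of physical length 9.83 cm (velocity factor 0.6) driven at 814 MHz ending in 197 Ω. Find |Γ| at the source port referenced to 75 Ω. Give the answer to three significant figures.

|Γ| ≈ 0.504

λ = v/f = 0.6·c / 814 MHz = 0.221 m
βl = 2π·l/λ = 2π × 0.445 = 160°
tan(βl) = -0.363
Z_in = Z_0·(Z_L + jZ_0·tanβl)/(Z_0 + jZ_L·tanβl) = 73.1 + j86.5 Ω
Γ_s = (Z_in − Z_s)/(Z_in + Z_s) = (-1.87 + j86.5)/(148 + j86.5), |Γ_s| = 0.504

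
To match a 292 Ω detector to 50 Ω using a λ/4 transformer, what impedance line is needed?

Z_qwt ≈ 121 Ω

Z_qwt = √(Z_0·R_L) = √(50 × 292) = √14600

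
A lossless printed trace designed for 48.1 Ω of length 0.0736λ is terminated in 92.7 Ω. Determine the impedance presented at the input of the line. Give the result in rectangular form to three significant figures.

βl = 2π × 0.0736 = 26.5°
tan(βl) = tan(26.5°) = 0.498
Z_in = Z_0·(Z_L + jZ_0·tanβl)/(Z_0 + jZ_L·tanβl)
     = 48.1·(92.7 + j24)/(48.1 + j46.2)

Z_in ≈ 60.2 − j33.8 Ω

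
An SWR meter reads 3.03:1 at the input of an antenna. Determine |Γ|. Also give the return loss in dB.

|Γ| ≈ 0.504; return loss ≈ 5.96 dB

|Γ| = (S − 1)/(S + 1) = (3.03 − 1)/(3.03 + 1) = 2.03/4.03
RL = −20·log₁₀|Γ| = −20·log₁₀(0.504)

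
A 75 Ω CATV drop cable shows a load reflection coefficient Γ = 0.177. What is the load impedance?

Z_L ≈ 107 Ω

Z_L = Z_0·(1 + Γ)/(1 − Γ) = 75·(1.18)/(0.823)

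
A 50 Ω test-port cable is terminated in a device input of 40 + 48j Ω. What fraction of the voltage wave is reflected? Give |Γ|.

Γ = (Z_L − Z_0)/(Z_L + Z_0) = (-10 + j48)/(90 + j48)
|Γ| = 49/102

|Γ| ≈ 0.481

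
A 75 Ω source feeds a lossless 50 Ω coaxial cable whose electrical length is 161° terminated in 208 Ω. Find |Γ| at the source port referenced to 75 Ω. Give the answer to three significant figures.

tan(βl) = -0.344
Z_in = Z_0·(Z_L + jZ_0·tanβl)/(Z_0 + jZ_L·tanβl) = 76.2 + j92 Ω
Γ_s = (Z_in − Z_s)/(Z_in + Z_s) = (1.24 + j92)/(151 + j92), |Γ_s| = 0.52

|Γ| ≈ 0.52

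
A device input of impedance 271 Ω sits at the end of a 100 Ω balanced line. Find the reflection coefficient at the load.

Γ = (Z_L − Z_0)/(Z_L + Z_0) = (271 − 100)/(271 + 100) = 171/371

Γ = 0.461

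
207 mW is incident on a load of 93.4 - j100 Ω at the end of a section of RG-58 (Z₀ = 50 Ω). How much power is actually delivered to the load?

P_delivered ≈ 127 mW

|Γ| = |(43.4 − j100)/(143.4 − j100)| = 0.624
|Γ|² = 0.389
P_refl = |Γ|²·P_inc = 80.5 mW, P_del = (1 − |Γ|²)·P_inc = 127 mW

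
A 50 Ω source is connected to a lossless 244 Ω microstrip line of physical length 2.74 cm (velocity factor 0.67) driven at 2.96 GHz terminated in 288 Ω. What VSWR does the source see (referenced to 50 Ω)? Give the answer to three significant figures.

λ = v/f = 0.67·c / 2.96 GHz = 0.0679 m
βl = 2π·l/λ = 2π × 0.404 = 145°
tan(βl) = -0.693
Z_in = Z_0·(Z_L + jZ_0·tanβl)/(Z_0 + jZ_L·tanβl) = 255 + j39.8 Ω
Γ_s = (Z_in − Z_s)/(Z_in + Z_s) = (205 + j39.8)/(305 + j39.8), |Γ_s| = 0.679
VSWR = (1 + |Γ_s|)/(1 − |Γ_s|)

VSWR ≈ 5.24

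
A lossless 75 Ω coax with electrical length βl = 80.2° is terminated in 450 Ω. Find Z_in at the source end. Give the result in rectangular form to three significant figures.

Z_in ≈ 12.9 − j12.6 Ω

tan(βl) = tan(80.2°) = 5.79
Z_in = Z_0·(Z_L + jZ_0·tanβl)/(Z_0 + jZ_L·tanβl)
     = 75·(450 + j434)/(75 + j2610)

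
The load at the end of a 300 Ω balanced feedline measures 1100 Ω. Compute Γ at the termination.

Γ = (Z_L − Z_0)/(Z_L + Z_0) = (1100 − 300)/(1100 + 300) = 800/1400

Γ = 0.571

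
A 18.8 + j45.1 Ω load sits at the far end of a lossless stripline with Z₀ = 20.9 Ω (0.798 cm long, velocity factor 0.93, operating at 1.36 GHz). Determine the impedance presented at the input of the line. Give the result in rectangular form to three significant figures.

Z_in ≈ 75.8 + j72.1 Ω

λ = v/f = 0.93·c / 1.36 GHz = 0.205 m
βl = 2π·l/λ = 2π × 0.0389 = 14°
tan(βl) = tan(14°) = 0.249
Z_in = Z_0·(Z_L + jZ_0·tanβl)/(Z_0 + jZ_L·tanβl)
     = 20.9·(18.8 + j50.3)/(9.65 + j4.69)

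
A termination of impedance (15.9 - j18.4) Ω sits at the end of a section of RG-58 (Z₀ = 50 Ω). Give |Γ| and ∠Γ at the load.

Γ ≈ 0.566 ∠ -136°

Γ = (Z_L − Z_0)/(Z_L + Z_0) = (-34.1 − j18.4)/(65.9 − j18.4)
|Γ| = 38.7/68.4 = 0.566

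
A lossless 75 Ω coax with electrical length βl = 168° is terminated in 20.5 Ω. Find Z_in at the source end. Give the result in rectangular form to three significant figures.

Z_in ≈ 21.4 − j14.7 Ω

tan(βl) = tan(168°) = -0.213
Z_in = Z_0·(Z_L + jZ_0·tanβl)/(Z_0 + jZ_L·tanβl)
     = 75·(20.5 − j15.9)/(75 − j4.36)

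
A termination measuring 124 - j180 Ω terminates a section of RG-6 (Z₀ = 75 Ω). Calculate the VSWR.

Γ = (Z_L − Z_0)/(Z_L + Z_0) = (49 − j180)/(199 − j180)
|Γ| = 187/268 = 0.695
VSWR = (1 + |Γ|)/(1 − |Γ|) = 1.7/0.305

VSWR ≈ 5.56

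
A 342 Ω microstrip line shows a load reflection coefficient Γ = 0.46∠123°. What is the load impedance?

Z_L ≈ 157 + j154 Ω

Z_L = Z_0·(1 + Γ)/(1 − Γ) = 342·(0.749 + j0.386)/(1.25 − j0.386)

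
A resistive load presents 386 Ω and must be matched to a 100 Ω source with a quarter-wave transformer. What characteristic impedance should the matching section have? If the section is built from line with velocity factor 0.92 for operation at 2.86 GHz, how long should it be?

Z_qwt ≈ 196 Ω; length ≈ 2.41 cm

Z_qwt = √(Z_0·R_L) = √(100 × 386) = √38600
λ = 0.92·c/f = 0.0965 m, so l = λ/4 = 0.0241 m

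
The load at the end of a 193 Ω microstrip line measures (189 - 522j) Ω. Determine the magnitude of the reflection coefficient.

Γ = (Z_L − Z_0)/(Z_L + Z_0) = (-4 − j522)/(382 − j522)
|Γ| = 522/647

|Γ| ≈ 0.807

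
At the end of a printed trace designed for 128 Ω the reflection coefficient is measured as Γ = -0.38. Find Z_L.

Z_L ≈ 57.5 Ω

Z_L = Z_0·(1 + Γ)/(1 − Γ) = 128·(0.62)/(1.38)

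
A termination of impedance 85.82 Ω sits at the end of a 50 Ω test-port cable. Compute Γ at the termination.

Γ = 0.264

Γ = (Z_L − Z_0)/(Z_L + Z_0) = (85.82 − 50)/(85.82 + 50) = 35.82/135.8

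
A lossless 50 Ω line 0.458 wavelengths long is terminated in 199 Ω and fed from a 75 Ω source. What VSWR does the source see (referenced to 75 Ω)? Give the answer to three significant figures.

βl = 2π × 0.458 = 165°
tan(βl) = -0.27
Z_in = Z_0·(Z_L + jZ_0·tanβl)/(Z_0 + jZ_L·tanβl) = 99 + j93 Ω
Γ_s = (Z_in − Z_s)/(Z_in + Z_s) = (24 + j93)/(174 + j93), |Γ_s| = 0.487
VSWR = (1 + |Γ_s|)/(1 − |Γ_s|)

VSWR ≈ 2.9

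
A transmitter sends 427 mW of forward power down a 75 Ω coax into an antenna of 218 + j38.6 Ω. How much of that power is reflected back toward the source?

P_reflected ≈ 107 mW

|Γ| = |(143 + j38.6)/(293 + j38.6)| = 0.501
|Γ|² = 0.251
P_refl = |Γ|²·P_inc = 107 mW, P_del = (1 − |Γ|²)·P_inc = 320 mW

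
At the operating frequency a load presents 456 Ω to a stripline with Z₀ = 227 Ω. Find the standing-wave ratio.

Γ = (456 − 227)/(456 + 227) = 0.335
VSWR = (1 + 0.335)/(1 − 0.335)

VSWR ≈ 2.01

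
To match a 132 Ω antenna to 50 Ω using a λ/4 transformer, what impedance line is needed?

Z_qwt ≈ 81.2 Ω

Z_qwt = √(Z_0·R_L) = √(50 × 132) = √6600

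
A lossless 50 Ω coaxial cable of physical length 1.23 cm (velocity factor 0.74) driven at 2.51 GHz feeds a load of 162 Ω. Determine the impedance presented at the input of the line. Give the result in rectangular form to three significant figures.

Z_in ≈ 24.6 − j35.5 Ω

λ = v/f = 0.74·c / 2.51 GHz = 0.0884 m
βl = 2π·l/λ = 2π × 0.139 = 50.1°
tan(βl) = tan(50.1°) = 1.19
Z_in = Z_0·(Z_L + jZ_0·tanβl)/(Z_0 + jZ_L·tanβl)
     = 50·(162 + j59.7)/(50 + j194)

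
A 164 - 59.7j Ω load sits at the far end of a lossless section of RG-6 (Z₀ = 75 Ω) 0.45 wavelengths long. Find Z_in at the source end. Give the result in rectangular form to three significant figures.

βl = 2π × 0.45 = 162°
tan(βl) = tan(162°) = -0.325
Z_in = Z_0·(Z_L + jZ_0·tanβl)/(Z_0 + jZ_L·tanβl)
     = 75·(164 − j84.1)/(55.6 − j53.3)

Z_in ≈ 172 + j51.4 Ω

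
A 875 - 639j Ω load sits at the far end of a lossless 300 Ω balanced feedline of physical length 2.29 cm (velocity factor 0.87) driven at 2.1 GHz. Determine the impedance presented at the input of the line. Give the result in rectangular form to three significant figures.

λ = v/f = 0.87·c / 2.1 GHz = 0.124 m
βl = 2π·l/λ = 2π × 0.184 = 66.3°
tan(βl) = tan(66.3°) = 2.28
Z_in = Z_0·(Z_L + jZ_0·tanβl)/(Z_0 + jZ_L·tanβl)
     = 300·(875 + j45.4)/(1760 + j2000)

Z_in ≈ 69.1 − j70.7 Ω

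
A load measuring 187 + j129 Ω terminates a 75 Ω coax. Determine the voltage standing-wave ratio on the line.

Γ = (Z_L − Z_0)/(Z_L + Z_0) = (112 + j129)/(262 + j129)
|Γ| = 171/292 = 0.585
VSWR = (1 + |Γ|)/(1 − |Γ|) = 1.58/0.415

VSWR ≈ 3.82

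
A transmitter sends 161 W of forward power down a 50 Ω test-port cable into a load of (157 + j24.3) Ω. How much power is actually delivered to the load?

|Γ| = |(107 + j24.3)/(207 + j24.3)| = 0.526
|Γ|² = 0.277
P_refl = |Γ|²·P_inc = 44.6 W, P_del = (1 − |Γ|²)·P_inc = 116 W

P_delivered ≈ 116 W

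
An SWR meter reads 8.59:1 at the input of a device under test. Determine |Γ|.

|Γ| ≈ 0.791

|Γ| = (S − 1)/(S + 1) = (8.59 − 1)/(8.59 + 1) = 7.59/9.59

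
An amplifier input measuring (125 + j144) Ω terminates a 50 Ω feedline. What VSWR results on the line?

VSWR ≈ 6.05

Γ = (Z_L − Z_0)/(Z_L + Z_0) = (75 + j144)/(175 + j144)
|Γ| = 162/227 = 0.716
VSWR = (1 + |Γ|)/(1 − |Γ|) = 1.72/0.284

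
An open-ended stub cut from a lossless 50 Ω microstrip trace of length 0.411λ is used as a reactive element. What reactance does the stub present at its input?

βl = 2π × 0.411 = 148°
tan(βl) = -0.626
For an open-ended stub, Z_in = −jZ_0·cot(βl) = −jZ_0/tan(βl)

X_in ≈ 79.9 Ω (inductive)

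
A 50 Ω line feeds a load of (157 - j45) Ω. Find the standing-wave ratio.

Γ = (Z_L − Z_0)/(Z_L + Z_0) = (107 − j45)/(207 − j45)
|Γ| = 116/212 = 0.548
VSWR = (1 + |Γ|)/(1 − |Γ|) = 1.55/0.452

VSWR ≈ 3.42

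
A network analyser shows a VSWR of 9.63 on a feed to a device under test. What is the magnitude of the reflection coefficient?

|Γ| ≈ 0.812

|Γ| = (S − 1)/(S + 1) = (9.63 − 1)/(9.63 + 1) = 8.63/10.6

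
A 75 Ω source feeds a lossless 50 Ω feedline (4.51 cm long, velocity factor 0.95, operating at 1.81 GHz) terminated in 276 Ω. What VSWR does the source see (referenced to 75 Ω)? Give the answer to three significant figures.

λ = v/f = 0.95·c / 1.81 GHz = 0.157 m
βl = 2π·l/λ = 2π × 0.286 = 103°
tan(βl) = -4.29
Z_in = Z_0·(Z_L + jZ_0·tanβl)/(Z_0 + jZ_L·tanβl) = 9.53 + j11.2 Ω
Γ_s = (Z_in − Z_s)/(Z_in + Z_s) = (-65.5 + j11.2)/(84.5 + j11.2), |Γ_s| = 0.779
VSWR = (1 + |Γ_s|)/(1 − |Γ_s|)

VSWR ≈ 8.05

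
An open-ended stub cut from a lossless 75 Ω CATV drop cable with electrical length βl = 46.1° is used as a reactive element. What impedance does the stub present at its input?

Z_in ≈ −j72.2 Ω

tan(βl) = 1.04
For an open-ended stub, Z_in = −jZ_0·cot(βl) = −jZ_0/tan(βl)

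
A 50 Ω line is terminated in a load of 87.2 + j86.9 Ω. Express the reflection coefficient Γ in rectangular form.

Γ = (Z_L − Z_0)/(Z_L + Z_0) = (37.2 + j86.9)/(137.2 + j86.9)

Γ ≈ 0.48 + j0.329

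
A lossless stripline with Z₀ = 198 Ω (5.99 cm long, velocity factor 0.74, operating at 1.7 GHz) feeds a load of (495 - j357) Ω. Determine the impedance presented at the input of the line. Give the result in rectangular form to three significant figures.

λ = v/f = 0.74·c / 1.7 GHz = 0.131 m
βl = 2π·l/λ = 2π × 0.459 = 165°
tan(βl) = tan(165°) = -0.266
Z_in = Z_0·(Z_L + jZ_0·tanβl)/(Z_0 + jZ_L·tanβl)
     = 198·(495 − j410)/(103 − j131)

Z_in ≈ 744 + j162 Ω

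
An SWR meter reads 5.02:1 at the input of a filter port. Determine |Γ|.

|Γ| ≈ 0.668

|Γ| = (S − 1)/(S + 1) = (5.02 − 1)/(5.02 + 1) = 4.02/6.02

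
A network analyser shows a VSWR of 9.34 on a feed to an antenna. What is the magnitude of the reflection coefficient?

|Γ| ≈ 0.807

|Γ| = (S − 1)/(S + 1) = (9.34 − 1)/(9.34 + 1) = 8.34/10.3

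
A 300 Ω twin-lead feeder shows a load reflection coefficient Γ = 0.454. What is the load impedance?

Z_L ≈ 799 Ω

Z_L = Z_0·(1 + Γ)/(1 − Γ) = 300·(1.45)/(0.546)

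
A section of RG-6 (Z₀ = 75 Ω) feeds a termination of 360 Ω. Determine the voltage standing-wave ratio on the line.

VSWR ≈ 4.8

For a purely resistive load, VSWR = R_L/Z_0 or Z_0/R_L (whichever > 1) = 360/75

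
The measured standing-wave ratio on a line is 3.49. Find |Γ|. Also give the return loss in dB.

|Γ| ≈ 0.555; return loss ≈ 5.12 dB

|Γ| = (S − 1)/(S + 1) = (3.49 − 1)/(3.49 + 1) = 2.49/4.49
RL = −20·log₁₀|Γ| = −20·log₁₀(0.555)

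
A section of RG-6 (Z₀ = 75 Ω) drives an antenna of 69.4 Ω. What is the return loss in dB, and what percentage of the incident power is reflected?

Γ = (69.4 − 75)/(69.4 + 75) = -0.0388
RL = −20·log₁₀(0.0388) = 28.2 dB
P_refl/P_inc = |Γ|² = 0.0015

RL ≈ 28.2 dB; 0.15% of incident power reflected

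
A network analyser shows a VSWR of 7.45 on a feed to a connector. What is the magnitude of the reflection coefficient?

|Γ| ≈ 0.763

|Γ| = (S − 1)/(S + 1) = (7.45 − 1)/(7.45 + 1) = 6.45/8.45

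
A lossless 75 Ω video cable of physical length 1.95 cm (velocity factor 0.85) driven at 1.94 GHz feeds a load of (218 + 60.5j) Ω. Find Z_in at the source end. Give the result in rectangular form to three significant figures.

Z_in ≈ 40 − j56.6 Ω

λ = v/f = 0.85·c / 1.94 GHz = 0.131 m
βl = 2π·l/λ = 2π × 0.148 = 53.4°
tan(βl) = tan(53.4°) = 1.35
Z_in = Z_0·(Z_L + jZ_0·tanβl)/(Z_0 + jZ_L·tanβl)
     = 75·(218 + j162)/(-6.48 + j294)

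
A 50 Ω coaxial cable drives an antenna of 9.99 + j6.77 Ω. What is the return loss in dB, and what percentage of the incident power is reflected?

Γ = (-40.01 + j6.77)/(59.99 + j6.77), |Γ| = 0.672
RL = −20·log₁₀(0.672) = 3.45 dB
P_refl/P_inc = |Γ|² = 0.452

RL ≈ 3.45 dB; 45.2% of incident power reflected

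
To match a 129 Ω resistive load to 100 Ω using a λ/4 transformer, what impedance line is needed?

Z_qwt = √(Z_0·R_L) = √(100 × 129) = √12900

Z_qwt ≈ 114 Ω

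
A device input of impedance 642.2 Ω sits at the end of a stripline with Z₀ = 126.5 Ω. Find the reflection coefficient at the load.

Γ = (Z_L − Z_0)/(Z_L + Z_0) = (642.2 − 126.5)/(642.2 + 126.5) = 515.7/768.7

Γ = 0.671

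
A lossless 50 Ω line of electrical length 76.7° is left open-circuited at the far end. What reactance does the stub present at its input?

X_in ≈ -11.8 Ω (capacitive)

tan(βl) = 4.23
For an open-circuited stub, Z_in = −jZ_0·cot(βl) = −jZ_0/tan(βl)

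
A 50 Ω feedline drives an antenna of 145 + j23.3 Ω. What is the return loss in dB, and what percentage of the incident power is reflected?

Γ = (95 + j23.3)/(195 + j23.3), |Γ| = 0.498
RL = −20·log₁₀(0.498) = 6.05 dB
P_refl/P_inc = |Γ|² = 0.248

RL ≈ 6.05 dB; 24.8% of incident power reflected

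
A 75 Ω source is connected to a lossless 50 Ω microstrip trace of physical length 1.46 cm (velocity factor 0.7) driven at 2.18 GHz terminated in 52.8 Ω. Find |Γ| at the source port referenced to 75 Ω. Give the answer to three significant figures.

|Γ| ≈ 0.21

λ = v/f = 0.7·c / 2.18 GHz = 0.0963 m
βl = 2π·l/λ = 2π × 0.152 = 54.6°
tan(βl) = 1.41
Z_in = Z_0·(Z_L + jZ_0·tanβl)/(Z_0 + jZ_L·tanβl) = 49.1 − j2.53 Ω
Γ_s = (Z_in − Z_s)/(Z_in + Z_s) = (-25.9 − j2.53)/(124 − j2.53), |Γ_s| = 0.21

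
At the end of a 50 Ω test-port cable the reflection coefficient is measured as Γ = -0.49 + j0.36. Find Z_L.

Z_L ≈ 13.4 + j15.3 Ω

Z_L = Z_0·(1 + Γ)/(1 − Γ) = 50·(0.51 + j0.36)/(1.49 − j0.36)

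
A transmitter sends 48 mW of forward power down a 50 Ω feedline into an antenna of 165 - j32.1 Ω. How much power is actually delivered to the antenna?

P_delivered ≈ 33.5 mW

|Γ| = |(115 − j32.1)/(215 − j32.1)| = 0.549
|Γ|² = 0.302
P_refl = |Γ|²·P_inc = 14.5 mW, P_del = (1 − |Γ|²)·P_inc = 33.5 mW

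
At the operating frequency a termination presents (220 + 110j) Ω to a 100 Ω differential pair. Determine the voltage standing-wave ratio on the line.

Γ = (Z_L − Z_0)/(Z_L + Z_0) = (120 + j110)/(320 + j110)
|Γ| = 163/338 = 0.481
VSWR = (1 + |Γ|)/(1 − |Γ|) = 1.48/0.519

VSWR ≈ 2.85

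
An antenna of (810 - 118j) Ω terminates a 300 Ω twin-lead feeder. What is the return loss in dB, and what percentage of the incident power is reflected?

Γ = (510 − j118)/(1110 − j118), |Γ| = 0.469
RL = −20·log₁₀(0.469) = 6.58 dB
P_refl/P_inc = |Γ|² = 0.22

RL ≈ 6.58 dB; 22% of incident power reflected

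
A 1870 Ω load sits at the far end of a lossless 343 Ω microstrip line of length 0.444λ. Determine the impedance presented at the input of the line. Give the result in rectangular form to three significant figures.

Z_in ≈ 424 + j722 Ω

βl = 2π × 0.444 = 160°
tan(βl) = tan(160°) = -0.367
Z_in = Z_0·(Z_L + jZ_0·tanβl)/(Z_0 + jZ_L·tanβl)
     = 343·(1870 − j126)/(343 − j687)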